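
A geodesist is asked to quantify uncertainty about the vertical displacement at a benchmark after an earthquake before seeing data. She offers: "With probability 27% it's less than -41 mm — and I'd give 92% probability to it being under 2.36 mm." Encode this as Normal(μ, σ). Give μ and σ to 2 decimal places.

The p-quantile of Normal(μ,σ) is μ + z_p·σ, with z_{0.27} = -0.6128 and z_{0.92} = 1.405.
Eliminate σ: μ = (z₂·x₁ − z₁·x₂)/(z₂ − z₁) = (1.405·-41 − (-0.6128)·2.36)/2.018 = -27.83.
Then σ = (x₂ − x₁)/(z₂ − z₁) = (2.36 − -41)/2.018 = 21.49.

μ = -27.83, σ = 21.49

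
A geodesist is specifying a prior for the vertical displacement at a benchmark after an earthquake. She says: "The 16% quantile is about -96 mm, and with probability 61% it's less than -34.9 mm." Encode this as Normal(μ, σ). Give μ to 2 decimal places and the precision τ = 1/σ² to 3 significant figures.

μ = -48.30, τ = 0.000435

For Normal(μ,σ), the p-quantile is μ + z_p·σ. Here z_{0.16} = -0.9945, z_{0.61} = 0.2793.
So -96 = μ − 0.9945σ and -34.9 = μ + 0.2793σ.
Subtracting: σ = (-34.9 − -96)/(0.2793 − (-0.9945)) = 47.97.
Then μ = -96 − (-0.9945)·47.97 = -48.30.
Precision τ = 1/σ² = 1/47.97² = 0.000435.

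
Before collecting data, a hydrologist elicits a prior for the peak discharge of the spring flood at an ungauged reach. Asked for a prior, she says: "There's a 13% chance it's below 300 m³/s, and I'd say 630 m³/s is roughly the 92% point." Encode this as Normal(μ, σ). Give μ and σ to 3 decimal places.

μ = 446.836, σ = 130.359

For Normal(μ,σ), the p-quantile is μ + z_p·σ. Here z_{0.13} = -1.126, z_{0.92} = 1.405.
So 300 = μ − 1.126σ and 630 = μ + 1.405σ.
Subtracting: σ = (630 − 300)/(1.405 − (-1.126)) = 130.359.
Then μ = 300 − (-1.126)·130.359 = 446.836.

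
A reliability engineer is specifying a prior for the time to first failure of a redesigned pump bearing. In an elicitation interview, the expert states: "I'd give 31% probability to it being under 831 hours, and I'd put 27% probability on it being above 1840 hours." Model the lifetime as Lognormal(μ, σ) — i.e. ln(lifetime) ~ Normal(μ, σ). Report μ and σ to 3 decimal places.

If T ~ Lognormal(μ,σ) then ln T ~ Normal(μ,σ), so the p-quantile of ln T is μ + z_p·σ.
ln(831) = 6.723 and ln(1840) = 7.518; z_{0.31} = -0.4959, z_{0.73} = 0.6128.
σ = (7.518 − 6.723)/(0.6128 − (-0.4959)) = 0.717.
μ = 6.723 − (-0.4959)·0.717 = 7.078.

μ ≈ 7.078, σ ≈ 0.717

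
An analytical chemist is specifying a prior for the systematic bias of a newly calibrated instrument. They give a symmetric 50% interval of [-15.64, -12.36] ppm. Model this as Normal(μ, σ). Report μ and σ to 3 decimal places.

μ = -14.000, σ = 2.431

A symmetric 50% interval runs μ ± z·σ with z = 0.6745.
Half-width = 1.64, so σ = 1.64/0.6745 = 2.431.
μ is the interval midpoint, -14.000.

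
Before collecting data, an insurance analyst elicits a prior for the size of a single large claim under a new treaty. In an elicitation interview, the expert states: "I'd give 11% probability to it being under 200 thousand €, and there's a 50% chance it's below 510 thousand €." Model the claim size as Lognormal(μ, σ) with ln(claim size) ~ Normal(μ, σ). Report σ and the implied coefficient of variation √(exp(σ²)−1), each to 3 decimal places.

If T ~ Lognormal(μ,σ) then ln T ~ Normal(μ,σ), so the p-quantile of ln T is μ + z_p·σ.
ln(200) = 5.298 and ln(510) = 6.234; z_{0.11} = -1.227, z_{0.5} = 0.
σ = (6.234 − 5.298)/(0 − (-1.227)) = 0.763.
μ = 5.298 − (-1.227)·0.763 = 6.234.
CV = √(exp(σ²)−1) = √(exp(0.5825)−1) = 0.889.

σ ≈ 0.763, CV ≈ 0.889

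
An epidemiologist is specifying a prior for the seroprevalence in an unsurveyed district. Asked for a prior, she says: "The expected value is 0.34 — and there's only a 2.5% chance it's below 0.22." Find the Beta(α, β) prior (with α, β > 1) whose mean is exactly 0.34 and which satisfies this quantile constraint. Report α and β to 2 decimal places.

α ≈ 18.02, β ≈ 34.99

With mean 0.34 fixed, write α = 0.34s, β = 0.66s where s = α+β.
Need P(θ < 0.22) = 0.025 under Beta(0.34s, 0.66s). Normal approximation: (q−m)/√(m(1−m)/s) ≈ z_{0.025} = -1.96, so s ≈ 0.34·0.66·(-1.96)²/(0.22−0.34)² = 59.9.
At s = 59.9: P(θ<0.22) ≈ 0.018. Adjusting to match 0.025 gives s ≈ 53.01.
So α = 0.34·53.01 ≈ 18.02, β = 0.66·53.01 ≈ 34.99.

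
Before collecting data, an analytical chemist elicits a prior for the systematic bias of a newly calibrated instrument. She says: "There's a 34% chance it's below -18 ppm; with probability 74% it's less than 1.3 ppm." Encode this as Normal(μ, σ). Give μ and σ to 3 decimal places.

μ = -10.460, σ = 18.280

For Normal(μ,σ), the p-quantile is μ + z_p·σ. Here z_{0.34} = -0.4125, z_{0.74} = 0.6433.
So -18 = μ − 0.4125σ and 1.3 = μ + 0.6433σ.
Subtracting: σ = (1.3 − -18)/(0.6433 − (-0.4125)) = 18.280.
Then μ = -18 − (-0.4125)·18.280 = -10.460.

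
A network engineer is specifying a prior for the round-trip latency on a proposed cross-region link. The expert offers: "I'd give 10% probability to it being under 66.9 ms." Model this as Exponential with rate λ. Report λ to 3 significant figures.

P(T < 66.9) = 1 − e^(−λ·66.9) = 0.1, so λ = −ln(1−0.1)/66.9 = −ln(0.9)/66.9 = 0.00157.

λ ≈ 0.00157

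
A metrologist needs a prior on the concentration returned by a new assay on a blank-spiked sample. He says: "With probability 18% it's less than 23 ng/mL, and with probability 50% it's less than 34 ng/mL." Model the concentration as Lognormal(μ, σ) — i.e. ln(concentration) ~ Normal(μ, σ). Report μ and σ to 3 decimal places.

If T ~ Lognormal(μ,σ) then ln T ~ Normal(μ,σ), so the p-quantile of ln T is μ + z_p·σ.
ln(23) = 3.135 and ln(34) = 3.526; z_{0.18} = -0.9154, z_{0.5} = 0.
σ = (3.526 − 3.135)/(0 − (-0.9154)) = 0.427.
μ = 3.135 − (-0.9154)·0.427 = 3.526.

μ ≈ 3.526, σ ≈ 0.427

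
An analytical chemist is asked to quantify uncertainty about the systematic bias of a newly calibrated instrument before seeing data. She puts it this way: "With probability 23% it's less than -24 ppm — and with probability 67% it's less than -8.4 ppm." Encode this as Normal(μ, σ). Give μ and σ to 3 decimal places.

μ = -14.222, σ = 13.234

The p-quantile of Normal(μ,σ) is μ + z_p·σ, with z_{0.23} = -0.7388 and z_{0.67} = 0.4399.
Eliminate σ: μ = (z₂·x₁ − z₁·x₂)/(z₂ − z₁) = (0.4399·-24 − (-0.7388)·-8.4)/1.179 = -14.222.
Then σ = (x₂ − x₁)/(z₂ − z₁) = (-8.4 − -24)/1.179 = 13.234.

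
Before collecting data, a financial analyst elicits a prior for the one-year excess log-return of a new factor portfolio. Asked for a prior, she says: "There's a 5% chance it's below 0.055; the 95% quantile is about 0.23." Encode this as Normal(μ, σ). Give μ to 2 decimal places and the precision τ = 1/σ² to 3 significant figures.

μ = 0.14, τ = 353

For Normal(μ,σ), the p-quantile is μ + z_p·σ. Here z_{0.05} = -1.645, z_{0.95} = 1.645.
So 0.055 = μ − 1.645σ and 0.23 = μ + 1.645σ.
Subtracting: σ = (0.23 − 0.055)/(1.645 − (-1.645)) = 0.05.
Then μ = 0.055 − (-1.645)·0.05 = 0.14.
Precision τ = 1/σ² = 1/0.0532² = 353.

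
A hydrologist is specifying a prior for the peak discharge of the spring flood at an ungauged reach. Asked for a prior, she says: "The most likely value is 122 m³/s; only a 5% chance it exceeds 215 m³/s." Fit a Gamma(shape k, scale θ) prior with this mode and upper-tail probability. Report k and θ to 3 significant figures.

k ≈ 9.69, θ ≈ 14

Gamma(k,θ) with k>1 has mode (k−1)θ, so θ = 122/(k−1).
Need P(X < 215) = 0.95 with θ tied to k this way. Start at k = 2, θ = 122: P(X<215) ≈ 0.526.
Too low — raise k to concentrate. Iterating converges to k ≈ 9.69.
Then θ = 122/(9.69−1) ≈ 14.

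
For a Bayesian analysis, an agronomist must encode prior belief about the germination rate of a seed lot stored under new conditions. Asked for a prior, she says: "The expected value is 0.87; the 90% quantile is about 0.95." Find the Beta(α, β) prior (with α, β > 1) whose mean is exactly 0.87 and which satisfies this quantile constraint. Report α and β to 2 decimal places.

α ≈ 19.47, β ≈ 2.91

With mean 0.87 fixed, write α = 0.87s, β = 0.13s where s = α+β.
Need P(θ < 0.95) = 0.9 under Beta(0.87s, 0.13s). Normal approximation: (q−m)/√(m(1−m)/s) ≈ z_{0.9} = 1.28, so s ≈ 0.87·0.13·(1.28)²/(0.95−0.87)² = 29.0.
At s = 29.0: P(θ<0.95) ≈ 0.934. Adjusting to match 0.9 gives s ≈ 22.38.
So α = 0.87·22.38 ≈ 19.47, β = 0.13·22.38 ≈ 2.91.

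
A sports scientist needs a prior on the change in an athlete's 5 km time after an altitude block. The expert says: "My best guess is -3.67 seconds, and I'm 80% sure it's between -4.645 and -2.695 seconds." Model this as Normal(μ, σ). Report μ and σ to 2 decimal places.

μ = -3.67, σ = 0.76

A symmetric 80% interval runs μ ± z·σ with z = 1.282.
Half-width = 0.975, so σ = 0.975/1.282 = 0.76.
μ is the stated best guess, -3.67.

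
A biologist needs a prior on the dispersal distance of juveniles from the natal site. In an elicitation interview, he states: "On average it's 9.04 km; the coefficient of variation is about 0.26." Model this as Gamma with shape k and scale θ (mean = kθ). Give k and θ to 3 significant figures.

k ≈ 14.8, θ ≈ 0.611

For Gamma(k, scale θ): mean = kθ, variance = kθ², so CV = 1/√k.
CV = 0.26, hence k = 1/CV² = 14.8.
Then θ = mean/k = 9.04/14.8 = 0.611.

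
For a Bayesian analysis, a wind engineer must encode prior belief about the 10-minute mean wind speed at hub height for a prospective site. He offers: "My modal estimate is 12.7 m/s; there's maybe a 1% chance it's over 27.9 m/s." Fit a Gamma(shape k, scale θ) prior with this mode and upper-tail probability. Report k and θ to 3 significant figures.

Gamma(k,θ) with k>1 has mode (k−1)θ, so θ = 12.7/(k−1).
Need P(X < 27.9) = 0.99 with θ tied to k this way. Start at k = 2, θ = 12.7: P(X<27.9) ≈ 0.645.
Too low — raise k to concentrate. Iterating converges to k ≈ 8.79.
Then θ = 12.7/(8.79−1) ≈ 1.63.

k ≈ 8.79, θ ≈ 1.63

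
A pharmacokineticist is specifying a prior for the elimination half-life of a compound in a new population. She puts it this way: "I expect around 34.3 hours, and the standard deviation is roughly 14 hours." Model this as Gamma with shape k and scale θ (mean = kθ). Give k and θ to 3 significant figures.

For Gamma(k, scale θ): mean = kθ, variance = kθ², so CV = 1/√k.
CV = SD/mean = 14/34.3 = 0.4082, hence k = 1/CV² = 6.
Then θ = mean/k = 34.3/6 = 5.71.

k ≈ 6, θ ≈ 5.71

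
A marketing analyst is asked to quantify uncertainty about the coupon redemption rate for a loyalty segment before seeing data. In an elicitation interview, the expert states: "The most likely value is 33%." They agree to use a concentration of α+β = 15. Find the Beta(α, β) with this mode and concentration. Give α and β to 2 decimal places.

For α,β > 1 the Beta mode is (α−1)/(α+β−2). With α+β = 15, the mode is (α−1)/13.
Set (α−1)/13 = 0.33 → α = 1 + 0.33·13 = 5.29.
β = 15 − α = 9.71.

α = 5.29, β = 9.71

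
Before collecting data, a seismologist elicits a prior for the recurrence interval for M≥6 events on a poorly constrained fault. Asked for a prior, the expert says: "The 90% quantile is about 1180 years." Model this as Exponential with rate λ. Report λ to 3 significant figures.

P(T < 1180.0) = 1 − e^(−λ·1180.0) = 0.9, so λ = −ln(1−0.9)/1180.0 = −ln(0.1)/1180.0 = 0.00195.

λ ≈ 0.00195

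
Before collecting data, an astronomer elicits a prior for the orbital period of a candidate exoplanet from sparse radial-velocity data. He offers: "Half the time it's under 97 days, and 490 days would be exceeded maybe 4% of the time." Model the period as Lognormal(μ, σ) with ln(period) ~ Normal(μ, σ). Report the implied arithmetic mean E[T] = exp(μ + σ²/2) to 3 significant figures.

If T ~ Lognormal(μ,σ) then ln T ~ Normal(μ,σ), so the p-quantile of ln T is μ + z_p·σ.
ln(97) = 4.575 and ln(490) = 6.194; z_{0.5} = 0, z_{0.96} = 1.751.
σ = (6.194 − 4.575)/(1.751 − (0)) = 0.925.
μ = 4.575 − (0)·0.925 = 4.575.
E[T] = exp(μ + σ²/2) = exp(4.575 + 0.4280) = 149 days.

E[T] ≈ 149 days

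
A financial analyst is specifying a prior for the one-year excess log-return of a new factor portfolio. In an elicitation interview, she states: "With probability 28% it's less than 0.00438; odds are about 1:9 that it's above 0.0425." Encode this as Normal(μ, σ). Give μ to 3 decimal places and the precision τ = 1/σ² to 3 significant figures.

For Normal(μ,σ), the p-quantile is μ + z_p·σ. Here z_{0.28} = -0.5828, z_{0.9} = 1.282.
So 0.00438 = μ − 0.5828σ and 0.0425 = μ + 1.282σ.
Subtracting: σ = (0.0425 − 0.00438)/(1.282 − (-0.5828)) = 0.020.
Then μ = 0.00438 − (-0.5828)·0.020 = 0.016.
Precision τ = 1/σ² = 1/0.02045² = 2390.

μ = 0.016, τ = 2390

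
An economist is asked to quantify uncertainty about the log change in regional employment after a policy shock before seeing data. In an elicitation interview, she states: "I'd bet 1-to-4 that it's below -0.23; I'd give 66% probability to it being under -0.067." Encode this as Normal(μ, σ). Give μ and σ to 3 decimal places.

μ = -0.121, σ = 0.130

For Normal(μ,σ), the p-quantile is μ + z_p·σ. Here z_{0.2} = -0.8416, z_{0.66} = 0.4125.
So -0.23 = μ − 0.8416σ and -0.067 = μ + 0.4125σ.
Subtracting: σ = (-0.067 − -0.23)/(0.4125 − (-0.8416)) = 0.130.
Then μ = -0.23 − (-0.8416)·0.130 = -0.121.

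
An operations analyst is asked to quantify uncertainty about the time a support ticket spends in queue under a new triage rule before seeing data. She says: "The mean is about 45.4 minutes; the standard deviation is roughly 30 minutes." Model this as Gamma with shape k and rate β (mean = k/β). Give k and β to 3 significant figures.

k ≈ 2.29, β ≈ 0.0504

For Gamma(k, rate β): mean = k/β, variance = k/β², so CV = 1/√k.
CV = SD/mean = 30/45.4 = 0.6608, hence k = 1/CV² = 2.29.
Then β = k/mean = 2.29/45.4 = 0.0504.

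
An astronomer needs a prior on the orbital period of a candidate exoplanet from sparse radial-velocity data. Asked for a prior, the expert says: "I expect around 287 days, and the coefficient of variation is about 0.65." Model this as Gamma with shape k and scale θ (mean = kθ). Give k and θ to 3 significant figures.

k ≈ 2.37, θ ≈ 121

For Gamma(k, scale θ): mean = kθ, variance = kθ², so CV = 1/√k.
CV = 0.65, hence k = 1/CV² = 2.37.
Then θ = mean/k = 287/2.37 = 121.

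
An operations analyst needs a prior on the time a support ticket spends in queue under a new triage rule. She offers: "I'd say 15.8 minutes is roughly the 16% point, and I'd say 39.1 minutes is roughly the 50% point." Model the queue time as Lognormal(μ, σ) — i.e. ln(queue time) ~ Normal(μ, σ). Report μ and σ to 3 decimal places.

If T ~ Lognormal(μ,σ) then ln T ~ Normal(μ,σ), so the p-quantile of ln T is μ + z_p·σ.
ln(15.8) = 2.76 and ln(39.1) = 3.666; z_{0.16} = -0.9945, z_{0.5} = 0.
σ = (3.666 − 2.76)/(0 − (-0.9945)) = 0.911.
μ = 2.76 − (-0.9945)·0.911 = 3.666.

μ ≈ 3.666, σ ≈ 0.911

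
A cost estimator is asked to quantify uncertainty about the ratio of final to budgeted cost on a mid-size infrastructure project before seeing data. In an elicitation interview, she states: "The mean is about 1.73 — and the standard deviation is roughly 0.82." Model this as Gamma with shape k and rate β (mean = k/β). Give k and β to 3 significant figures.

For Gamma(k, rate β): mean = k/β, variance = k/β², so CV = 1/√k.
CV = SD/mean = 0.82/1.73 = 0.474, hence k = 1/CV² = 4.45.
Then β = k/mean = 4.45/1.73 = 2.57.

k ≈ 4.45, β ≈ 2.57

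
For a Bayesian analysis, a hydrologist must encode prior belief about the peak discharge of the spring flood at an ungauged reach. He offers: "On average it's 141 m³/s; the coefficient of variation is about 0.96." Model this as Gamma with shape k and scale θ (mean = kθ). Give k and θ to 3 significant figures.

k ≈ 1.09, θ ≈ 130

For Gamma(k, scale θ): mean = kθ, variance = kθ², so CV = 1/√k.
CV = 0.96, hence k = 1/CV² = 1.09.
Then θ = mean/k = 141/1.09 = 130.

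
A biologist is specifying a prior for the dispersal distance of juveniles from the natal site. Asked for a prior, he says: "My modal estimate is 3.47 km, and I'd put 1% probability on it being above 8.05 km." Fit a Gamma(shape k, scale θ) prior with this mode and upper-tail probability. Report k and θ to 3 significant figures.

k ≈ 7.73, θ ≈ 0.515

Gamma(k,θ) with k>1 has mode (k−1)θ, so θ = 3.47/(k−1).
Need P(X < 8.05) = 0.99 with θ tied to k this way. Start at k = 2, θ = 3.47: P(X<8.05) ≈ 0.674.
Too low — raise k to concentrate. Iterating converges to k ≈ 7.73.
Then θ = 3.47/(7.73−1) ≈ 0.515.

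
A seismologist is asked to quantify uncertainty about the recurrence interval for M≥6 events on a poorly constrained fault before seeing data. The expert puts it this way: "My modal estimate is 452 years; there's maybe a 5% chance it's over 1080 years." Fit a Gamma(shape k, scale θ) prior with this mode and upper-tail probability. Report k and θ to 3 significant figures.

Gamma(k,θ) with k>1 has mode (k−1)θ, so θ = 452/(k−1).
Need P(X < 1080) = 0.95 with θ tied to k this way. Start at k = 2, θ = 452: P(X<1080) ≈ 0.689.
Too low — raise k to concentrate. Iterating converges to k ≈ 4.6.
Then θ = 452/(4.6−1) ≈ 126.

k ≈ 4.6, θ ≈ 126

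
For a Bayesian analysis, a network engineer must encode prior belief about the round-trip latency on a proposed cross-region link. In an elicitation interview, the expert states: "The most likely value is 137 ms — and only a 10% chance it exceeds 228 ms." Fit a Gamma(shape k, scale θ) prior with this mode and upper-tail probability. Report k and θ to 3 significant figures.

k ≈ 8.28, θ ≈ 18.8

Gamma(k,θ) with k>1 has mode (k−1)θ, so θ = 137/(k−1).
Need P(X < 228) = 0.9 with θ tied to k this way. Start at k = 2, θ = 137: P(X<228) ≈ 0.496.
Too low — raise k to concentrate. Iterating converges to k ≈ 8.28.
Then θ = 137/(8.28−1) ≈ 18.8.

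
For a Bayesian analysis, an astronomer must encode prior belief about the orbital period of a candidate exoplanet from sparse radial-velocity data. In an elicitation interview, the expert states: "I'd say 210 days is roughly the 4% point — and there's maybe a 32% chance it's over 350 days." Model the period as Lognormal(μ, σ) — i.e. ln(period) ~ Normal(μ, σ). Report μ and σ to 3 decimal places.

If T ~ Lognormal(μ,σ) then ln T ~ Normal(μ,σ), so the p-quantile of ln T is μ + z_p·σ.
ln(210) = 5.347 and ln(350) = 5.858; z_{0.04} = -1.751, z_{0.68} = 0.4677.
σ = (5.858 − 5.347)/(0.4677 − (-1.751)) = 0.230.
μ = 5.347 − (-1.751)·0.230 = 5.750.

μ ≈ 5.750, σ ≈ 0.230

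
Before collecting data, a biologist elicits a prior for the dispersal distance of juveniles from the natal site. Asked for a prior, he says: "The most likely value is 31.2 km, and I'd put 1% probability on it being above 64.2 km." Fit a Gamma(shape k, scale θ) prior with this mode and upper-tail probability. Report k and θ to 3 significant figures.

k ≈ 10.4, θ ≈ 3.33

Gamma(k,θ) with k>1 has mode (k−1)θ, so θ = 31.2/(k−1).
Need P(X < 64.2) = 0.99 with θ tied to k this way. Start at k = 2, θ = 31.2: P(X<64.2) ≈ 0.609.
Too low — raise k to concentrate. Iterating converges to k ≈ 10.4.
Then θ = 31.2/(10.4−1) ≈ 3.33.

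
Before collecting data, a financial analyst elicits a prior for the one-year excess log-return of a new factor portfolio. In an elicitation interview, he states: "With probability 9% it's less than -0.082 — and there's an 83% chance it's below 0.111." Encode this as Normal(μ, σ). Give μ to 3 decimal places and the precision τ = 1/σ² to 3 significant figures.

μ = 0.031, τ = 141

For Normal(μ,σ), the p-quantile is μ + z_p·σ. Here z_{0.09} = -1.341, z_{0.83} = 0.9542.
So -0.082 = μ − 1.341σ and 0.111 = μ + 0.9542σ.
Subtracting: σ = (0.111 − -0.082)/(0.9542 − (-1.341)) = 0.084.
Then μ = -0.082 − (-1.341)·0.084 = 0.031.
Precision τ = 1/σ² = 1/0.0841² = 141.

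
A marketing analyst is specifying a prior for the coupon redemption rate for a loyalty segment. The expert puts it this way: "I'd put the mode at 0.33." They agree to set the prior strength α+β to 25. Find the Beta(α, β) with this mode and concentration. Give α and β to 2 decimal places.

α = 8.59, β = 16.41

For α,β > 1 the Beta mode is (α−1)/(α+β−2). With α+β = 25, the mode is (α−1)/23.
Set (α−1)/23 = 0.33 → α = 1 + 0.33·23 = 8.59.
β = 25 − α = 16.41.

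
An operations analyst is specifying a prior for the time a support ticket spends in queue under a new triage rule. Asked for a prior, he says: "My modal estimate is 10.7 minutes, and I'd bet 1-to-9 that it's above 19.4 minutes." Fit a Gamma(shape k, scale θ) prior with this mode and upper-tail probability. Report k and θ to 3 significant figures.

k ≈ 6.38, θ ≈ 1.99

Gamma(k,θ) with k>1 has mode (k−1)θ, so θ = 10.7/(k−1).
Need P(X < 19.4) = 0.9 with θ tied to k this way. Start at k = 2, θ = 10.7: P(X<19.4) ≈ 0.541.
Too low — raise k to concentrate. Iterating converges to k ≈ 6.38.
Then θ = 10.7/(6.38−1) ≈ 1.99.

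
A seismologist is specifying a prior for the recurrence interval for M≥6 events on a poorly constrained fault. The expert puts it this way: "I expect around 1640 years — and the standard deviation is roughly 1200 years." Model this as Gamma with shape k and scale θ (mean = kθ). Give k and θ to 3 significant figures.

For Gamma(k, scale θ): mean = kθ, variance = kθ², so CV = 1/√k.
CV = SD/mean = 1200/1640 = 0.7317, hence k = 1/CV² = 1.87.
Then θ = mean/k = 1640/1.87 = 878.

k ≈ 1.87, θ ≈ 878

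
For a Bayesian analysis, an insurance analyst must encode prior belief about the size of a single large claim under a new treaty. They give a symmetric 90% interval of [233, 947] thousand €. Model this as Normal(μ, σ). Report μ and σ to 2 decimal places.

A symmetric 90% interval runs μ ± z·σ with z = 1.645.
Half-width = 357, so σ = 357/1.645 = 217.04.
μ is the interval midpoint, 590.00.

μ = 590.00, σ = 217.04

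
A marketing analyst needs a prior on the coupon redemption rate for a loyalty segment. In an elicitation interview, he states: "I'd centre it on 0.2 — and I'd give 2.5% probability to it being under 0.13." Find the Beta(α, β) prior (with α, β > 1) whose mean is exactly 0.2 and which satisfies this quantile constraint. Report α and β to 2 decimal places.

α ≈ 21.30, β ≈ 85.19

With mean 0.2 fixed, write α = 0.2s, β = 0.8s where s = α+β.
Need P(θ < 0.13) = 0.025 under Beta(0.2s, 0.8s). Normal approximation: (q−m)/√(m(1−m)/s) ≈ z_{0.025} = -1.96, so s ≈ 0.2·0.8·(-1.96)²/(0.13−0.2)² = 125.4.
At s = 125.4: P(θ<0.13) ≈ 0.016. Adjusting to match 0.025 gives s ≈ 106.48.
So α = 0.2·106.48 ≈ 21.30, β = 0.8·106.48 ≈ 85.19.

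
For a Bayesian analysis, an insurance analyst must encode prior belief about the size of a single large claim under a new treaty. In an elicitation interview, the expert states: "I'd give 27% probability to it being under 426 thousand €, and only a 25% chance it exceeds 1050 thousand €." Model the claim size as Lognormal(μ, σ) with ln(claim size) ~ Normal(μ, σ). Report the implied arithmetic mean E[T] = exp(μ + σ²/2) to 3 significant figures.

E[T] ≈ 837 thousand €

If T ~ Lognormal(μ,σ) then ln T ~ Normal(μ,σ), so the p-quantile of ln T is μ + z_p·σ.
ln(426) = 6.054 and ln(1050) = 6.957; z_{0.27} = -0.6128, z_{0.75} = 0.6745.
σ = (6.957 − 6.054)/(0.6745 − (-0.6128)) = 0.701.
μ = 6.054 − (-0.6128)·0.701 = 6.484.
E[T] = exp(μ + σ²/2) = exp(6.484 + 0.2455) = 837 thousand €.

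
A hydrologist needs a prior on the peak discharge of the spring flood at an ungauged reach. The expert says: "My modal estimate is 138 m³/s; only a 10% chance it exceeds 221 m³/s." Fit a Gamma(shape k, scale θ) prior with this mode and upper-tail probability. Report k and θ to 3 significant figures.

k ≈ 9.47, θ ≈ 16.3

Gamma(k,θ) with k>1 has mode (k−1)θ, so θ = 138/(k−1).
Need P(X < 221) = 0.9 with θ tied to k this way. Start at k = 2, θ = 138: P(X<221) ≈ 0.476.
Too low — raise k to concentrate. Iterating converges to k ≈ 9.47.
Then θ = 138/(9.47−1) ≈ 16.3.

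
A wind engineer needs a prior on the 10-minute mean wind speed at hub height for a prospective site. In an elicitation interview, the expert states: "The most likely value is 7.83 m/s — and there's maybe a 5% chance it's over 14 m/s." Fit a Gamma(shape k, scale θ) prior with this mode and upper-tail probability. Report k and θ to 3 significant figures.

k ≈ 9.26, θ ≈ 0.948

Gamma(k,θ) with k>1 has mode (k−1)θ, so θ = 7.83/(k−1).
Need P(X < 14) = 0.95 with θ tied to k this way. Start at k = 2, θ = 7.83: P(X<14) ≈ 0.534.
Too low — raise k to concentrate. Iterating converges to k ≈ 9.26.
Then θ = 7.83/(9.26−1) ≈ 0.948.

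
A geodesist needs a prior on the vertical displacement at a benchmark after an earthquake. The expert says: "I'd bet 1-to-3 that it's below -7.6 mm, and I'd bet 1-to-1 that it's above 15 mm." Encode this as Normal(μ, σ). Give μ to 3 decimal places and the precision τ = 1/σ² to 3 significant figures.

The p-quantile of Normal(μ,σ) is μ + z_p·σ, with z_{0.25} = -0.6745 and z_{0.5} = 0.
Eliminate σ: μ = (z₂·x₁ − z₁·x₂)/(z₂ − z₁) = (0·-7.6 − (-0.6745)·15)/0.6745 = 15.000.
Then σ = (x₂ − x₁)/(z₂ − z₁) = (15 − -7.6)/0.6745 = 33.507.
Precision τ = 1/σ² = 1/33.51² = 0.000891.

μ = 15.000, τ = 0.000891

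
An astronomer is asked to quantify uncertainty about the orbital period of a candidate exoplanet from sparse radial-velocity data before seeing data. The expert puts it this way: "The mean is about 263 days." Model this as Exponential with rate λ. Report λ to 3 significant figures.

Exponential mean = 1/λ, so λ = 1/263.0 = 0.0038.

λ ≈ 0.0038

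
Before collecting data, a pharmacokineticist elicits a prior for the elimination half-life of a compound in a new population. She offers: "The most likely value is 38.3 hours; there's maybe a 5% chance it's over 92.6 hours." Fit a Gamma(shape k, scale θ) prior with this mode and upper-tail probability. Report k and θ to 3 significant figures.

Gamma(k,θ) with k>1 has mode (k−1)θ, so θ = 38.3/(k−1).
Need P(X < 92.6) = 0.95 with θ tied to k this way. Start at k = 2, θ = 38.3: P(X<92.6) ≈ 0.695.
Too low — raise k to concentrate. Iterating converges to k ≈ 4.5.
Then θ = 38.3/(4.5−1) ≈ 11.

k ≈ 4.5, θ ≈ 11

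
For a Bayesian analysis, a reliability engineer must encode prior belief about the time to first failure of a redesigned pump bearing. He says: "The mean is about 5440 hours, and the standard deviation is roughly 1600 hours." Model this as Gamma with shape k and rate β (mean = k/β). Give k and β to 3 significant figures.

For Gamma(k, rate β): mean = k/β, variance = k/β², so CV = 1/√k.
CV = SD/mean = 1600/5440 = 0.2941, hence k = 1/CV² = 11.6.
Then β = k/mean = 11.6/5440 = 0.00213.

k ≈ 11.6, β ≈ 0.00213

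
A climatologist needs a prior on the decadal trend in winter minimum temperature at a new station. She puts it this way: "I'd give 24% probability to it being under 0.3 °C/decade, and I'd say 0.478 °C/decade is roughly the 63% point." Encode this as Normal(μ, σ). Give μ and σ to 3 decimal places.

For Normal(μ,σ), the p-quantile is μ + z_p·σ. Here z_{0.24} = -0.7063, z_{0.63} = 0.3319.
So 0.3 = μ − 0.7063σ and 0.478 = μ + 0.3319σ.
Subtracting: σ = (0.478 − 0.3)/(0.3319 − (-0.7063)) = 0.171.
Then μ = 0.3 − (-0.7063)·0.171 = 0.421.

μ = 0.421, σ = 0.171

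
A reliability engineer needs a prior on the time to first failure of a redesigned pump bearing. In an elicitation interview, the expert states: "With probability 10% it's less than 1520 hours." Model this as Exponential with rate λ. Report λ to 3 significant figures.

λ ≈ 6.93e-05

P(T < 1520.0) = 1 − e^(−λ·1520.0) = 0.1, so λ = −ln(1−0.1)/1520.0 = −ln(0.9)/1520.0 = 6.93e-05.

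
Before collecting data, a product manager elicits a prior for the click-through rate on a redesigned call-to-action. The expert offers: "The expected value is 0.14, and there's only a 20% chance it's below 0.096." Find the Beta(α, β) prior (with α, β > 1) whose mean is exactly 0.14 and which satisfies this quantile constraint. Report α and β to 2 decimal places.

With mean 0.14 fixed, write α = 0.14s, β = 0.86s where s = α+β.
Need P(θ < 0.096) = 0.2 under Beta(0.14s, 0.86s). Normal approximation: (q−m)/√(m(1−m)/s) ≈ z_{0.2} = -0.842, so s ≈ 0.14·0.86·(-0.842)²/(0.096−0.14)² = 44.1.
At s = 44.1: P(θ<0.096) ≈ 0.206. Adjusting to match 0.2 gives s ≈ 45.72.
So α = 0.14·45.72 ≈ 6.40, β = 0.86·45.72 ≈ 39.32.

α ≈ 6.40, β ≈ 39.32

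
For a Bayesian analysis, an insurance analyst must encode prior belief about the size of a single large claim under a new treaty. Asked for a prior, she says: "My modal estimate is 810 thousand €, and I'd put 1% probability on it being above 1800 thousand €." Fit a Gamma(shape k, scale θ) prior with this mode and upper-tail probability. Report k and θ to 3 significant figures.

k ≈ 8.55, θ ≈ 107

Gamma(k,θ) with k>1 has mode (k−1)θ, so θ = 810/(k−1).
Need P(X < 1800) = 0.99 with θ tied to k this way. Start at k = 2, θ = 810: P(X<1800) ≈ 0.651.
Too low — raise k to concentrate. Iterating converges to k ≈ 8.55.
Then θ = 810/(8.55−1) ≈ 107.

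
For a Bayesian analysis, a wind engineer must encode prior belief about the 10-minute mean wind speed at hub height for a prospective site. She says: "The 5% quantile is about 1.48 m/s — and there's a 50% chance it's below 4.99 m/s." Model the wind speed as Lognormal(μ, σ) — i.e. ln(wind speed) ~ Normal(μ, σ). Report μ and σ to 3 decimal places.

If T ~ Lognormal(μ,σ) then ln T ~ Normal(μ,σ), so the p-quantile of ln T is μ + z_p·σ.
ln(1.48) = 0.392 and ln(4.99) = 1.607; z_{0.05} = -1.645, z_{0.5} = 0.
σ = (1.607 − 0.392)/(0 − (-1.645)) = 0.739.
μ = 0.392 − (-1.645)·0.739 = 1.607.

μ ≈ 1.607, σ ≈ 0.739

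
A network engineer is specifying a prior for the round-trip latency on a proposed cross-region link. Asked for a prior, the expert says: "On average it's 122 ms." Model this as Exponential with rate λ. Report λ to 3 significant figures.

Exponential mean = 1/λ, so λ = 1/122.0 = 0.0082.

λ ≈ 0.0082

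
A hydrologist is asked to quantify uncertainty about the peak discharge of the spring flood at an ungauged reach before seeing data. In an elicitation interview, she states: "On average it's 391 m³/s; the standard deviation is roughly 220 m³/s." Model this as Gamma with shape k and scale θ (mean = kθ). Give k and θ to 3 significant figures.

For Gamma(k, scale θ): mean = kθ, variance = kθ², so CV = 1/√k.
CV = SD/mean = 220/391 = 0.5627, hence k = 1/CV² = 3.16.
Then θ = mean/k = 391/3.16 = 124.

k ≈ 3.16, θ ≈ 124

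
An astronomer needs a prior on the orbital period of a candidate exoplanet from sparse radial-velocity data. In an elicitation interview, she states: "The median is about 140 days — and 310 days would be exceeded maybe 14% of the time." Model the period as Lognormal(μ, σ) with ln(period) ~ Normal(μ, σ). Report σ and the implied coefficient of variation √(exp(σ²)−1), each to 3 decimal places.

σ ≈ 0.736, CV ≈ 0.848

If T ~ Lognormal(μ,σ) then ln T ~ Normal(μ,σ), so the p-quantile of ln T is μ + z_p·σ.
ln(140) = 4.942 and ln(310) = 5.737; z_{0.5} = 0, z_{0.86} = 1.08.
σ = (5.737 − 4.942)/(1.08 − (0)) = 0.736.
μ = 4.942 − (0)·0.736 = 4.942.
CV = √(exp(σ²)−1) = √(exp(0.5414)−1) = 0.848.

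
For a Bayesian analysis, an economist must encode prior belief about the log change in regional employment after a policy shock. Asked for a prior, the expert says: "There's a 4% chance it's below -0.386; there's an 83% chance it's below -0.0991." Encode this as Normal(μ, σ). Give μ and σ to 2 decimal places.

μ = -0.20, σ = 0.11

The p-quantile of Normal(μ,σ) is μ + z_p·σ, with z_{0.04} = -1.751 and z_{0.83} = 0.9542.
Eliminate σ: μ = (z₂·x₁ − z₁·x₂)/(z₂ − z₁) = (0.9542·-0.386 − (-1.751)·-0.0991)/2.705 = -0.20.
Then σ = (x₂ − x₁)/(z₂ − z₁) = (-0.0991 − -0.386)/2.705 = 0.11.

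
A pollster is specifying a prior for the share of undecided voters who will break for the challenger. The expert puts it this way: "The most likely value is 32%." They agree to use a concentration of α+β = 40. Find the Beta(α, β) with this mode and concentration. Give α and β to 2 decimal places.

For α,β > 1 the Beta mode is (α−1)/(α+β−2). With α+β = 40, the mode is (α−1)/38.
Set (α−1)/38 = 0.32 → α = 1 + 0.32·38 = 13.16.
β = 40 − α = 26.84.

α = 13.16, β = 26.84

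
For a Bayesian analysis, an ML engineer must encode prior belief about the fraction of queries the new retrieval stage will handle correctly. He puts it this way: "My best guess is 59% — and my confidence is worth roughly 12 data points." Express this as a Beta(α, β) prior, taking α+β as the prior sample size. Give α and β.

α = 7.08, β = 4.92

Under the effective-sample-size interpretation, Beta(α, β) has prior mean α/(α+β) and prior sample size α+β.
So α+β = 12 and α/(α+β) = 0.59, giving α = 0.59·12 = 7.08 and β = 12 − 7.08 = 4.92.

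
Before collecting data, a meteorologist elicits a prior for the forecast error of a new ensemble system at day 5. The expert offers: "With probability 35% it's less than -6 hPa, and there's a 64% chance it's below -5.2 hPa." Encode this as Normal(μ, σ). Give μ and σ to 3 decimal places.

For Normal(μ,σ), the p-quantile is μ + z_p·σ. Here z_{0.35} = -0.3853, z_{0.64} = 0.3585.
So -6 = μ − 0.3853σ and -5.2 = μ + 0.3585σ.
Subtracting: σ = (-5.2 − -6)/(0.3585 − (-0.3853)) = 1.076.
Then μ = -6 − (-0.3853)·1.076 = -5.586.

μ = -5.586, σ = 1.076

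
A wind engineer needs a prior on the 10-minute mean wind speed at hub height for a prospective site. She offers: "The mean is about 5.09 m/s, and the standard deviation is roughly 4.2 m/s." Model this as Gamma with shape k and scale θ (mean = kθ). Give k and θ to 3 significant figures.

For Gamma(k, scale θ): mean = kθ, variance = kθ², so CV = 1/√k.
CV = SD/mean = 4.2/5.09 = 0.8251, hence k = 1/CV² = 1.47.
Then θ = mean/k = 5.09/1.47 = 3.47.

k ≈ 1.47, θ ≈ 3.47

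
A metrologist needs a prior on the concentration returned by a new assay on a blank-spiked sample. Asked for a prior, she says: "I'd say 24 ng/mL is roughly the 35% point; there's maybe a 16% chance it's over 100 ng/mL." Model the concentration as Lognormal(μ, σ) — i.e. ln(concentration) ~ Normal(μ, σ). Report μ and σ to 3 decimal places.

μ ≈ 3.577, σ ≈ 1.034

If T ~ Lognormal(μ,σ) then ln T ~ Normal(μ,σ), so the p-quantile of ln T is μ + z_p·σ.
ln(24) = 3.178 and ln(100) = 4.605; z_{0.35} = -0.3853, z_{0.84} = 0.9945.
σ = (4.605 − 3.178)/(0.9945 − (-0.3853)) = 1.034.
μ = 3.178 − (-0.3853)·1.034 = 3.577.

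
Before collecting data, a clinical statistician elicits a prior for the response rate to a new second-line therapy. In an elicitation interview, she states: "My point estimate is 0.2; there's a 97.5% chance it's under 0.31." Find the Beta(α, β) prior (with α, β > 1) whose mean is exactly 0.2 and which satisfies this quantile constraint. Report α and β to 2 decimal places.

α ≈ 11.83, β ≈ 47.30

With mean 0.2 fixed, write α = 0.2s, β = 0.8s where s = α+β.
Need P(θ < 0.31) = 0.975 under Beta(0.2s, 0.8s). Normal approximation: (q−m)/√(m(1−m)/s) ≈ z_{0.975} = 1.96, so s ≈ 0.2·0.8·(1.96)²/(0.31−0.2)² = 50.8.
At s = 50.8: P(θ<0.31) ≈ 0.966. Adjusting to match 0.975 gives s ≈ 59.13.
So α = 0.2·59.13 ≈ 11.83, β = 0.8·59.13 ≈ 47.30.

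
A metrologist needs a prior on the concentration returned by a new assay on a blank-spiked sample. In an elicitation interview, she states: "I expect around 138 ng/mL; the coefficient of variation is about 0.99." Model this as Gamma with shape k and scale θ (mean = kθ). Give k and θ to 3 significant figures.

k ≈ 1.02, θ ≈ 135

For Gamma(k, scale θ): mean = kθ, variance = kθ², so CV = 1/√k.
CV = 0.99, hence k = 1/CV² = 1.02.
Then θ = mean/k = 138/1.02 = 135.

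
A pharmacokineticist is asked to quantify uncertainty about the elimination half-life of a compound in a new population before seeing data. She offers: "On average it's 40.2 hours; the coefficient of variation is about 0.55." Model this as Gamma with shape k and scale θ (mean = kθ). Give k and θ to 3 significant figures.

For Gamma(k, scale θ): mean = kθ, variance = kθ², so CV = 1/√k.
CV = 0.55, hence k = 1/CV² = 3.31.
Then θ = mean/k = 40.2/3.31 = 12.2.

k ≈ 3.31, θ ≈ 12.2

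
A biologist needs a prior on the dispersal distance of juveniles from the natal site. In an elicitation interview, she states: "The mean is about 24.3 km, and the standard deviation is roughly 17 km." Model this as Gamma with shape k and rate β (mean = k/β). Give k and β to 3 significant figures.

k ≈ 2.04, β ≈ 0.0841

For Gamma(k, rate β): mean = k/β, variance = k/β², so CV = 1/√k.
CV = SD/mean = 17/24.3 = 0.6996, hence k = 1/CV² = 2.04.
Then β = k/mean = 2.04/24.3 = 0.0841.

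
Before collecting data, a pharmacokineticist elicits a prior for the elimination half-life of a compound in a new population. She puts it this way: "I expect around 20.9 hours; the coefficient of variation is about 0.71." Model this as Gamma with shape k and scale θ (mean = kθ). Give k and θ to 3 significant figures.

For Gamma(k, scale θ): mean = kθ, variance = kθ², so CV = 1/√k.
CV = 0.71, hence k = 1/CV² = 1.98.
Then θ = mean/k = 20.9/1.98 = 10.5.

k ≈ 1.98, θ ≈ 10.5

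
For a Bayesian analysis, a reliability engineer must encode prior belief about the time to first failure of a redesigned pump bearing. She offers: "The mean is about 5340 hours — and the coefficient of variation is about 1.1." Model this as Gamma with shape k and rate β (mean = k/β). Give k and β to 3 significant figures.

For Gamma(k, rate β): mean = k/β, variance = k/β², so CV = 1/√k.
CV = 1.1, hence k = 1/CV² = 0.826.
Then β = k/mean = 0.826/5340 = 0.000155.

k ≈ 0.826, β ≈ 0.000155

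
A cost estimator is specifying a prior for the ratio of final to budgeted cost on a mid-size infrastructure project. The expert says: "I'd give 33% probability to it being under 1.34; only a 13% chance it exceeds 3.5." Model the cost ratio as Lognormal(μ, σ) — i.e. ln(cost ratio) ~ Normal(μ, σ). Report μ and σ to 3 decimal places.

μ ≈ 0.562, σ ≈ 0.613

If T ~ Lognormal(μ,σ) then ln T ~ Normal(μ,σ), so the p-quantile of ln T is μ + z_p·σ.
ln(1.34) = 0.2927 and ln(3.5) = 1.253; z_{0.33} = -0.4399, z_{0.87} = 1.126.
σ = (1.253 − 0.2927)/(1.126 − (-0.4399)) = 0.613.
μ = 0.2927 − (-0.4399)·0.613 = 0.562.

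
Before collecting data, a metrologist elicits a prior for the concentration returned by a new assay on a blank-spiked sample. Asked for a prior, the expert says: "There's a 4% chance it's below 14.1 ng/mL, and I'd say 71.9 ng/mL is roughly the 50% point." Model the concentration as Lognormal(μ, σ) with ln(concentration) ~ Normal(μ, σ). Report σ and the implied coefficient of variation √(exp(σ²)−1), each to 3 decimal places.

σ ≈ 0.931, CV ≈ 1.174

If T ~ Lognormal(μ,σ) then ln T ~ Normal(μ,σ), so the p-quantile of ln T is μ + z_p·σ.
ln(14.1) = 2.646 and ln(71.9) = 4.275; z_{0.04} = -1.751, z_{0.5} = 0.
σ = (4.275 − 2.646)/(0 − (-1.751)) = 0.931.
μ = 2.646 − (-1.751)·0.931 = 4.275.
CV = √(exp(σ²)−1) = √(exp(0.8659)−1) = 1.174.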